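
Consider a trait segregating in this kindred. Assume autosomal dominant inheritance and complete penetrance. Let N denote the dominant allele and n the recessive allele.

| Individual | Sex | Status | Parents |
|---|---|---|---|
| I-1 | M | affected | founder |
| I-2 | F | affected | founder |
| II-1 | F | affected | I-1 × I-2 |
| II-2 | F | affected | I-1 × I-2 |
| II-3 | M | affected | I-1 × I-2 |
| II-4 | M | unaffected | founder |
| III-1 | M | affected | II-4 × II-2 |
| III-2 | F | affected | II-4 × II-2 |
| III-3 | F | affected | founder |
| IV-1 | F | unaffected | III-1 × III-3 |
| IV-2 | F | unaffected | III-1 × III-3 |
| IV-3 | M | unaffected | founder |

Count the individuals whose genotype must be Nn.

Obligate heterozygotes: III-1 is affected so carries N and received n from II-4 (nn), so III-1 is Nn; III-2 is affected so carries N and received n from II-4 (nn), so III-2 is Nn; III-3 is affected so carries N and passed n to IV-1 (nn), so III-3 is Nn.
Every other individual is either homozygous by phenotype or has at least one consistent homozygous assignment, so the count is 3.

3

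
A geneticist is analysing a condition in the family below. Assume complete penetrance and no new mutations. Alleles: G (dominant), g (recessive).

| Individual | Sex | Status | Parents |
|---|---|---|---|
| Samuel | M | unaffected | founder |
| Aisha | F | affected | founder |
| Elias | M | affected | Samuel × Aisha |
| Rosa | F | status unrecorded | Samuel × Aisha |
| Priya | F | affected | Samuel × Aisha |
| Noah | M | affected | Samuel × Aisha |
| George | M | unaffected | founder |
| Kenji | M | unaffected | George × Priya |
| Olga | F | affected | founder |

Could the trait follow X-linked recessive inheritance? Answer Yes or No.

No

Under X-linked recessive, Priya (affected, female) cannot arise from Samuel (unaffected) × Aisha (affected).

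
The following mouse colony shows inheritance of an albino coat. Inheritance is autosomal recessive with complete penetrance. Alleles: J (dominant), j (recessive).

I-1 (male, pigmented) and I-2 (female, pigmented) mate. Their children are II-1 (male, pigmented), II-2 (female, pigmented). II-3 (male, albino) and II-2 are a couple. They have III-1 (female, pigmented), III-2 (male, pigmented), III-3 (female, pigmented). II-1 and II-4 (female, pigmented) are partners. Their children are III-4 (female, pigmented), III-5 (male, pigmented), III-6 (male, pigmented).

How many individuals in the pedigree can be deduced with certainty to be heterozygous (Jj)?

Obligate heterozygotes: III-1 is pigmented so carries J and received j from II-3 (jj), so III-1 is Jj; III-2 is pigmented so carries J and received j from II-3 (jj), so III-2 is Jj; III-3 is pigmented so carries J and received j from II-3 (jj), so III-3 is Jj.
Every other individual is either homozygous by phenotype or has at least one consistent homozygous assignment, so the count is 3.

3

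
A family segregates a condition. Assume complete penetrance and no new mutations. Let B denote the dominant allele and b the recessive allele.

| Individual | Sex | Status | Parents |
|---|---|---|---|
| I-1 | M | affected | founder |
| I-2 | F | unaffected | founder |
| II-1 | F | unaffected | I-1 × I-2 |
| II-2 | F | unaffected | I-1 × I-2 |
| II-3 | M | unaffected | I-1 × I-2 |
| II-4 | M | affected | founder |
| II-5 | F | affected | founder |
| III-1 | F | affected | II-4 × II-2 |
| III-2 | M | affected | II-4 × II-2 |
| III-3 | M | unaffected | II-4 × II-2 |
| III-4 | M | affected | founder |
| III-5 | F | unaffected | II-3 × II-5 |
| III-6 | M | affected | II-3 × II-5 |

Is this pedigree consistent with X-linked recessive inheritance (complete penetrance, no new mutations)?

A consistent assignment under X-linked recessive exists: I-1 X^b Y, I-2 X^B X^B, II-1 X^B X^b, II-2 X^B X^b, II-3 X^B Y, II-4 X^b Y, II-5 X^b X^b, III-1 X^b X^b, III-2 X^b Y, III-3 X^B Y, III-4 X^b Y, III-5 X^B X^b, III-6 X^b Y.
In this assignment every recorded phenotype matches its genotype and every non-founder's genotype is obtainable from its parents' genotypes, so the pedigree is consistent.

Yes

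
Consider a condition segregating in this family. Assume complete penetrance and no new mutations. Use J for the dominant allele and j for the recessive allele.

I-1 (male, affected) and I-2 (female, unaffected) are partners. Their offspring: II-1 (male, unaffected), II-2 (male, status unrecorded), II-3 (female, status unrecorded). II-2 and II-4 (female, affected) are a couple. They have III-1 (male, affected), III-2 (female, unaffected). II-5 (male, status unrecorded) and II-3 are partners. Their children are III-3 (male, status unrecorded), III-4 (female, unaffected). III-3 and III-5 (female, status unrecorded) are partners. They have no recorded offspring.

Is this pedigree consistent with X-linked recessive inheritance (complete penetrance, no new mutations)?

Yes

A consistent assignment under X-linked recessive exists: I-1 X^j Y, I-2 X^J X^J, II-1 X^J Y, II-2 X^J Y, II-3 X^J X^j, II-4 X^j X^j, II-5 X^J Y, III-1 X^j Y, III-2 X^J X^j, III-3 X^J Y, III-4 X^J X^J, III-5 X^J X^J.
In this assignment every recorded phenotype matches its genotype and every non-founder's genotype is obtainable from its parents' genotypes, so the pedigree is consistent.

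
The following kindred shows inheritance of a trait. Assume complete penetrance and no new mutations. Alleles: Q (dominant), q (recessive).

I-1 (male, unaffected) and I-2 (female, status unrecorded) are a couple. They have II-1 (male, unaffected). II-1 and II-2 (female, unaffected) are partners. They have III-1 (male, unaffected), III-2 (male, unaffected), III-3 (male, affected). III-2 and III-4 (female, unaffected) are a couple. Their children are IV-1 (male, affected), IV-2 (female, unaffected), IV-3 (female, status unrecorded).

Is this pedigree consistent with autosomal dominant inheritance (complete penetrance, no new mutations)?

Under autosomal dominant, III-3 (affected, male) cannot arise from II-1 (unaffected) × II-2 (unaffected).

No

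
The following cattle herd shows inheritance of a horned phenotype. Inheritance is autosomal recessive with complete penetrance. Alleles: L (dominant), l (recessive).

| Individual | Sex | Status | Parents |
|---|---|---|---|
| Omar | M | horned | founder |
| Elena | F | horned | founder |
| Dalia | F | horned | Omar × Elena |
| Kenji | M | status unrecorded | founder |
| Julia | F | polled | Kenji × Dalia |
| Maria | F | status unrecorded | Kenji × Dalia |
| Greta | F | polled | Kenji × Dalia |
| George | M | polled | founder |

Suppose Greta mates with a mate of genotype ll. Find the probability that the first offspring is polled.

Greta is polled so carries L and received l from Dalia (ll), so Greta is Ll.
The cross gives 1/2 Ll : 1/2 ll, so P(offspring is polled) = 1/2.

1/2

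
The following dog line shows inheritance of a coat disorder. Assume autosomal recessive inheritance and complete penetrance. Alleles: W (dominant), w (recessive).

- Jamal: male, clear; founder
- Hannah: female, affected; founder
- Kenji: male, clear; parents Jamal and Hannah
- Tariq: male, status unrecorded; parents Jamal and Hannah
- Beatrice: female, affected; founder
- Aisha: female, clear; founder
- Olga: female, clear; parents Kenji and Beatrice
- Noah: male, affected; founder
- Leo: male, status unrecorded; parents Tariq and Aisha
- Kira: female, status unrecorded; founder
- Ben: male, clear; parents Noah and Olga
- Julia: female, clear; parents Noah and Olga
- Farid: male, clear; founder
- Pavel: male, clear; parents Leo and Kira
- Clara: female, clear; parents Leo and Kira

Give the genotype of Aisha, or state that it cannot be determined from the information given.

cannot be determined

Aisha's phenotype allows WW or Ww, and no parent or child forces a single allele at both positions; consistent genotype assignments exist with Aisha as WW or Ww.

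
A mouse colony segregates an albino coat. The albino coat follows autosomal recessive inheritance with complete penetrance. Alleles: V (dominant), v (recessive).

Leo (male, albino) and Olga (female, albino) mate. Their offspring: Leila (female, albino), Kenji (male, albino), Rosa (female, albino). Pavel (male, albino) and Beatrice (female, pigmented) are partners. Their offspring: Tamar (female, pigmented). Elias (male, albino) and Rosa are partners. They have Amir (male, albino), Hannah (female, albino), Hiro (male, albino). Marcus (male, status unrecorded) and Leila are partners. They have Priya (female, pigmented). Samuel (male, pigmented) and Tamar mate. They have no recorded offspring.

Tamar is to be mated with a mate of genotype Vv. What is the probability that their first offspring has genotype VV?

1/4

Tamar is pigmented so carries V and received v from Pavel (vv), so Tamar is Vv.
The cross gives 1/4 VV : 1/2 Vv : 1/4 vv, so P(offspring has genotype VV) = 1/4.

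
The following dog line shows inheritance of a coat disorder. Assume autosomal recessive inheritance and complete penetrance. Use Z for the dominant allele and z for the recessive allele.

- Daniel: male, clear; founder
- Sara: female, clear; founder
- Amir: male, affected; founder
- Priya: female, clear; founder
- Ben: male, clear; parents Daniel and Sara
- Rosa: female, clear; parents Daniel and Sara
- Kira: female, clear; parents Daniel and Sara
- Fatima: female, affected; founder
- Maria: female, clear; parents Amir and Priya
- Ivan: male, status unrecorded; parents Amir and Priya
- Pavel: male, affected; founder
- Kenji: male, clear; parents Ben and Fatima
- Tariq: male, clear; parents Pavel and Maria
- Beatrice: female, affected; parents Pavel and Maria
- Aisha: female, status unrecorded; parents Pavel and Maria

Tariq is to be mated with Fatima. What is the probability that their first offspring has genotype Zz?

1/2

Tariq is clear so carries Z and received z from Pavel (zz), so Tariq is Zz.
Fatima is affected, so Fatima is zz.
The cross gives 1/2 Zz : 1/2 zz, so P(offspring has genotype Zz) = 1/2.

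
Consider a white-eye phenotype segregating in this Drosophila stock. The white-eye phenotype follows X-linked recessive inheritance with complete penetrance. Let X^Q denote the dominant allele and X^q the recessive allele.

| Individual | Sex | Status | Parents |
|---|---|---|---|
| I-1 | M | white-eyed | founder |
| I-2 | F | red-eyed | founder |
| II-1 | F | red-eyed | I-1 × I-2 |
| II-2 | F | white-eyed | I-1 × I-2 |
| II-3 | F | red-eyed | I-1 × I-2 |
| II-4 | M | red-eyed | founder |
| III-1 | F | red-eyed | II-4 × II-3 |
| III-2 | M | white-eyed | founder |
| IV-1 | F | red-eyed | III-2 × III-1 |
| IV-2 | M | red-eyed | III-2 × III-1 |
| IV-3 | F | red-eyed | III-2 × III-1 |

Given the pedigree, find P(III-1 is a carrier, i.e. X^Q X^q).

II-4 is red-eyed, so II-4 is X^Q Y.
II-3 is red-eyed so carries Q and received q from I-1 (X^q Y), so II-3 is X^Q X^q.
Their cross gives offspring ratios 1/2 X^Q X^Q : 1/2 X^Q X^q. Conditioning on III-1 being red-eyed, P(X^Q X^q) = 1/2 / 1 = 1/2 before taking III-1's own offspring into account.
III-2 is white-eyed, so III-2 is X^q Y.
Now use III-1's offspring. Probability of each recorded status — red-eyed daughter IV-1: 1/2 if III-1 is X^Q X^q, 1 if X^Q X^Q; red-eyed son IV-2: 1/2 if III-1 is X^Q X^q, 1 if X^Q X^Q; red-eyed daughter IV-3: 1/2 if III-1 is X^Q X^q, 1 if X^Q X^Q.
Bayes: P(X^Q X^q) = 1/2·1/8 / (1/2·1/8 + 1/2·1) = 1/9.

1/9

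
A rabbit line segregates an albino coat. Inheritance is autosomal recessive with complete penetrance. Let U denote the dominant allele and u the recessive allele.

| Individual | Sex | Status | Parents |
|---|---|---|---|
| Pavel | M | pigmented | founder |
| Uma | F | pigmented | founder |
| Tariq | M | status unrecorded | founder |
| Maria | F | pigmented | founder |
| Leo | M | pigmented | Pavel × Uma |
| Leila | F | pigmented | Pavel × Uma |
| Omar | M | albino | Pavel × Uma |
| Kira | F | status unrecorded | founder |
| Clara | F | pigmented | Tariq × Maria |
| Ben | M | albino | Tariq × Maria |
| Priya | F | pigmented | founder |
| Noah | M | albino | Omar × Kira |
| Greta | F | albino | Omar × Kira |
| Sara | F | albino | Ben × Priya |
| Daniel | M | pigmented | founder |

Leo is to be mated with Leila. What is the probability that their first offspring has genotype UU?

Pavel is pigmented so carries U and passed u to Omar (uu), so Pavel is Uu.
Uma is pigmented so carries U and passed u to Omar (uu), so Uma is Uu.
Leo is a pigmented offspring of Pavel (Uu) × Uma (Uu), whose cross gives 1/4 UU : 1/2 Uu : 1/4 uu; conditioning on being pigmented, Leo is UU with probability 1/3, Uu with probability 2/3.
Leila is a pigmented offspring of Pavel (Uu) × Uma (Uu), whose cross gives 1/4 UU : 1/2 Uu : 1/4 uu; conditioning on being pigmented, Leila is UU with probability 1/3, Uu with probability 2/3.
Summing over parental genotype combinations, P(offspring has genotype UU) = 1/9·1 + 2/9·1/2 + 2/9·1/2 + 4/9·1/4 = 4/9.

4/9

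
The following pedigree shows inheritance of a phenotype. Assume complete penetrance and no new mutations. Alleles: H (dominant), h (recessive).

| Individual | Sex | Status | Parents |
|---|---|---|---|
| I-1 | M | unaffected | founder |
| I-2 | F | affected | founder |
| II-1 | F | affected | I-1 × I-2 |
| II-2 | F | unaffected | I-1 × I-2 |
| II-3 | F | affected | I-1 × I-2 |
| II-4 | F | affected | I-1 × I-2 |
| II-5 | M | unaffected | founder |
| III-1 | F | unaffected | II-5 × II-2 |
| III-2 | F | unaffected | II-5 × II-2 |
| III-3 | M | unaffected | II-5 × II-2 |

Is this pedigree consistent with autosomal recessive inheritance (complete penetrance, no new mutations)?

A consistent assignment under autosomal recessive exists: I-1 Hh, I-2 hh, II-1 hh, II-2 Hh, II-3 hh, II-4 hh, II-5 HH, III-1 HH, III-2 HH, III-3 HH.
In this assignment every recorded phenotype matches its genotype and every non-founder's genotype is obtainable from its parents' genotypes, so the pedigree is consistent.

Yes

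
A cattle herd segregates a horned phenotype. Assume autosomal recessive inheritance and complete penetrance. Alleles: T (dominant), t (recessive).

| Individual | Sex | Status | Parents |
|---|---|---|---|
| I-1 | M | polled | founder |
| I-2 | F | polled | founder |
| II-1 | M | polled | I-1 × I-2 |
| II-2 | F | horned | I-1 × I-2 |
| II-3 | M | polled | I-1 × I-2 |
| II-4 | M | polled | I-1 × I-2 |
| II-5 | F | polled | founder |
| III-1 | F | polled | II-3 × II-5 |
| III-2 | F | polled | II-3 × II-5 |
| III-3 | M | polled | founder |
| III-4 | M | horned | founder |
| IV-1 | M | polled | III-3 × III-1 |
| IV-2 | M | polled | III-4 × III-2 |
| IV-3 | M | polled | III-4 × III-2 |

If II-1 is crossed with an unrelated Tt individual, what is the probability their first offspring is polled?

I-1 is polled so carries T and passed t to II-2 (tt), so I-1 is Tt.
I-2 is polled so carries T and passed t to II-2 (tt), so I-2 is Tt.
II-1 is a polled offspring of I-1 (Tt) × I-2 (Tt), whose cross gives 1/4 TT : 1/2 Tt : 1/4 tt; conditioning on being polled, II-1 is TT with probability 1/3, Tt with probability 2/3.
Summing over parental genotype combinations, P(offspring is polled) = 1/3·1 + 2/3·3/4 = 5/6.

5/6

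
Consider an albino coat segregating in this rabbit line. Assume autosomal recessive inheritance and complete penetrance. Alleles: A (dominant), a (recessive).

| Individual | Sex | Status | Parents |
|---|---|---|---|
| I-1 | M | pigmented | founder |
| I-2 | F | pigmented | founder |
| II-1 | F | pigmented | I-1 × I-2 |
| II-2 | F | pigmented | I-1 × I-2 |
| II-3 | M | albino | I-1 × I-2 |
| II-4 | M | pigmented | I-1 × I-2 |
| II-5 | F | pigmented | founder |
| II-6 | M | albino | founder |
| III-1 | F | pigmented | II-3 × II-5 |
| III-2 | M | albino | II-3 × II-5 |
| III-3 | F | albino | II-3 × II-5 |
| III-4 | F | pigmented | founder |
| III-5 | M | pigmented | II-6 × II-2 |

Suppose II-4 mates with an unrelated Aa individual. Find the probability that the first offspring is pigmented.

5/6

I-1 is pigmented so carries A and passed a to II-3 (aa), so I-1 is Aa.
I-2 is pigmented so carries A and passed a to II-3 (aa), so I-2 is Aa.
II-4 is a pigmented offspring of I-1 (Aa) × I-2 (Aa), whose cross gives 1/4 AA : 1/2 Aa : 1/4 aa; conditioning on being pigmented, II-4 is AA with probability 1/3, Aa with probability 2/3.
Summing over parental genotype combinations, P(offspring is pigmented) = 1/3·1 + 2/3·3/4 = 5/6.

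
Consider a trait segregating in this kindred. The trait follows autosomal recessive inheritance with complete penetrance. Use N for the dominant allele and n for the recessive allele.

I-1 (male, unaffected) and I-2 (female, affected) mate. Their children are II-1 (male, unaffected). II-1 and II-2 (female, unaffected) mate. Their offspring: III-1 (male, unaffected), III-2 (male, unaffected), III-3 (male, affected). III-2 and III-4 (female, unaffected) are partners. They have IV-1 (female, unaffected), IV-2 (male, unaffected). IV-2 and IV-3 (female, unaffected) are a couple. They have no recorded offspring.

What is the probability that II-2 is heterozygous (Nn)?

1

II-2 is unaffected so carries N and passed n to III-3 (nn), so II-2 is Nn, giving P(Nn) = 1.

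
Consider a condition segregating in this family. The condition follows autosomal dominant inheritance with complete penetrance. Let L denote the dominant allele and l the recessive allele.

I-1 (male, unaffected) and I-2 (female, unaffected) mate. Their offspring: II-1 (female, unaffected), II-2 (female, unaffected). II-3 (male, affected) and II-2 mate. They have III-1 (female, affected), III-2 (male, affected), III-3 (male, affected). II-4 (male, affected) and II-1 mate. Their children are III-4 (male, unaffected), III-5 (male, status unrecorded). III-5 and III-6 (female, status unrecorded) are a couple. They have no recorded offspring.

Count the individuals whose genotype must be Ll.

4

Obligate heterozygotes: II-4 is affected so carries L and passed l to III-4 (ll), so II-4 is Ll; III-1 is affected so carries L and received l from II-2 (ll), so III-1 is Ll; III-2 is affected so carries L and received l from II-2 (ll), so III-2 is Ll; III-3 is affected so carries L and received l from II-2 (ll), so III-3 is Ll.
Every other individual is either homozygous by phenotype or has at least one consistent homozygous assignment, so the count is 4.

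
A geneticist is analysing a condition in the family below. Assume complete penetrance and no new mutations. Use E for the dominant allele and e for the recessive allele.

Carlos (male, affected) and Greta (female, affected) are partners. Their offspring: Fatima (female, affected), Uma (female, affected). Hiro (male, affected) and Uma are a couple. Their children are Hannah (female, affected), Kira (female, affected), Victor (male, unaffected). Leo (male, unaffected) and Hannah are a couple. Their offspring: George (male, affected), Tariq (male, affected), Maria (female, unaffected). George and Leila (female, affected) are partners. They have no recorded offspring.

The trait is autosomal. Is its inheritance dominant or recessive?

dominant

Hiro and Uma are both affected yet have an unaffected child Victor. Under a recessive model two affected parents are homozygous and every child would be affected, so the trait cannot be recessive.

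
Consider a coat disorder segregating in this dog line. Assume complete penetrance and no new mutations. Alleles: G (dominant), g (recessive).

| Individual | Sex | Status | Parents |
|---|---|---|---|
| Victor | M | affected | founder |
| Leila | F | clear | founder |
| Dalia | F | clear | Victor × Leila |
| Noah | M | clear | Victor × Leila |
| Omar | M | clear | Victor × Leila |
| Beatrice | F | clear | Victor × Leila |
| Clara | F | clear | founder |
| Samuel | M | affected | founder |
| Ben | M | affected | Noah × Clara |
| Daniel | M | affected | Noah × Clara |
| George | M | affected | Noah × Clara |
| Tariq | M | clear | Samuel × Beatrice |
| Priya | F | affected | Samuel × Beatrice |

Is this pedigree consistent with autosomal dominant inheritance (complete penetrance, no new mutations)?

No

Under autosomal dominant, Ben (affected, male) cannot arise from Noah (clear) × Clara (clear).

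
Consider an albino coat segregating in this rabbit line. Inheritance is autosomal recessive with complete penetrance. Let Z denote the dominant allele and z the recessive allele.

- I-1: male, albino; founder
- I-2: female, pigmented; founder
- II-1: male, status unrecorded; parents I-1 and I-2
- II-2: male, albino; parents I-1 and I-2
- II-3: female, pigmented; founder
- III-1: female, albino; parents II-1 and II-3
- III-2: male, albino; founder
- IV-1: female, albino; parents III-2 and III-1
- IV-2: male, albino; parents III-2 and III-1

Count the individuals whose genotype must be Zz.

2

Obligate heterozygotes: I-2 is pigmented so carries Z and passed z to II-2 (zz), so I-2 is Zz; II-3 is pigmented so carries Z and passed z to III-1 (zz), so II-3 is Zz.
Every other individual is either homozygous by phenotype or has at least one consistent homozygous assignment, so the count is 2.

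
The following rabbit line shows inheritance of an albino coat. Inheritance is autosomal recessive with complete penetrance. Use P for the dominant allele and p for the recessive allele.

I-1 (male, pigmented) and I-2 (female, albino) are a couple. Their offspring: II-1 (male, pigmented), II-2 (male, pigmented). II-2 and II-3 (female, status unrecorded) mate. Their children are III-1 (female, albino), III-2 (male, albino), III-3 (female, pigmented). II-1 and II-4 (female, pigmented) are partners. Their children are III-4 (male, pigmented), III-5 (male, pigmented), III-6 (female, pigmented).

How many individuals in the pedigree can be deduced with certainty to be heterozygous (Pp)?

Obligate heterozygotes: II-1 is pigmented so carries P and received p from I-2 (pp), so II-1 is Pp; II-2 is pigmented so carries P and received p from I-2 (pp), so II-2 is Pp.
Every other individual is either homozygous by phenotype or has at least one consistent homozygous assignment, so the count is 2.

2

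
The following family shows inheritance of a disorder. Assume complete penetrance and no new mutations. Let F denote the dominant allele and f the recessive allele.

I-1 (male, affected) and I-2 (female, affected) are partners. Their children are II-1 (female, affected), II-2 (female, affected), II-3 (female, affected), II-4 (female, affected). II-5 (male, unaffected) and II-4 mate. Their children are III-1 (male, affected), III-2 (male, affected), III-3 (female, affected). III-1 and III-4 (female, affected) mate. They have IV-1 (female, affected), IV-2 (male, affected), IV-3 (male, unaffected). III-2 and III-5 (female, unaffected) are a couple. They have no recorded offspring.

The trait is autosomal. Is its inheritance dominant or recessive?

III-1 and III-4 are both affected yet have an unaffected child IV-3. Under a recessive model two affected parents are homozygous and every child would be affected, so the trait cannot be recessive.

dominant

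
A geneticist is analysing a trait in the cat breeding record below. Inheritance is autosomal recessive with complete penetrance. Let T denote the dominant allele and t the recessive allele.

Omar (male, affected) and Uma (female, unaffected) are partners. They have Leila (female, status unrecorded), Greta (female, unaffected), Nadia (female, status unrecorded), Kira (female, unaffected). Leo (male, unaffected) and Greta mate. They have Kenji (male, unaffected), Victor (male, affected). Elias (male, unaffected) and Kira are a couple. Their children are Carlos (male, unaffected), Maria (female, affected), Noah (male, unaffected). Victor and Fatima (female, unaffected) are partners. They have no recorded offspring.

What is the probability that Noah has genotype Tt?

Elias is unaffected so carries T and passed t to Maria (tt), so Elias is Tt.
Kira is unaffected so carries T and received t from Omar (tt), so Kira is Tt.
Their cross gives offspring ratios 1/4 TT : 1/2 Tt : 1/4 tt. Conditioning on Noah being unaffected, P(Tt) = 1/2 / 3/4 = 2/3.

2/3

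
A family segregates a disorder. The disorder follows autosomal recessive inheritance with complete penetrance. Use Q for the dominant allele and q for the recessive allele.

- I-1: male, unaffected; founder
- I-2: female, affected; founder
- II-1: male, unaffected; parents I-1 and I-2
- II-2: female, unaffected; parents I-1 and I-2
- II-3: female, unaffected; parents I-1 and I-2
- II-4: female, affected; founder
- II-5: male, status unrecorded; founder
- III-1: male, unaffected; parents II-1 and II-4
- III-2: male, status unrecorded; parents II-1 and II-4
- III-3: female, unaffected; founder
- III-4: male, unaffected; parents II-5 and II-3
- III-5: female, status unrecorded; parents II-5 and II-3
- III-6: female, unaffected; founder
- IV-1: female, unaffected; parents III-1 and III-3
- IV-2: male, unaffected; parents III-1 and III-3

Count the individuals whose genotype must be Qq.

Obligate heterozygotes: II-1 is unaffected so carries Q and received q from I-2 (qq), so II-1 is Qq; II-2 is unaffected so carries Q and received q from I-2 (qq), so II-2 is Qq; II-3 is unaffected so carries Q and received q from I-2 (qq), so II-3 is Qq; III-1 is unaffected so carries Q and received q from II-4 (qq), so III-1 is Qq.
Every other individual is either homozygous by phenotype or has at least one consistent homozygous assignment, so the count is 4.

4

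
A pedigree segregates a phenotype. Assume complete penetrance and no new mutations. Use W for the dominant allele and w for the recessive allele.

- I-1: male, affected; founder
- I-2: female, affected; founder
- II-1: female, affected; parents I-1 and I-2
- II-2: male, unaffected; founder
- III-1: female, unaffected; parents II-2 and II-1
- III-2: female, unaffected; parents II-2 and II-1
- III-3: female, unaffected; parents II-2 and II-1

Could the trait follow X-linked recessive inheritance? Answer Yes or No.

Yes

A consistent assignment under X-linked recessive exists: I-1 X^w Y, I-2 X^w X^w, II-1 X^w X^w, II-2 X^W Y, III-1 X^W X^w, III-2 X^W X^w, III-3 X^W X^w.
In this assignment every recorded phenotype matches its genotype and every non-founder's genotype is obtainable from its parents' genotypes, so the pedigree is consistent.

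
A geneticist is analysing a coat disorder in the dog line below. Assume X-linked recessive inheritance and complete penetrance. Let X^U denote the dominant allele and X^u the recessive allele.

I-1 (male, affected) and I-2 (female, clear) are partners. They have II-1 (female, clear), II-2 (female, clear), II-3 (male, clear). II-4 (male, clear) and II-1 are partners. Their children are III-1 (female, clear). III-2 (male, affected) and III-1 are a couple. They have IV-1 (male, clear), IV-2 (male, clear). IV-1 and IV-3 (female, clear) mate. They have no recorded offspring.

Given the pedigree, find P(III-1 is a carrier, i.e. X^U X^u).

II-4 is clear, so II-4 is X^U Y.
II-1 is clear so carries U and received u from I-1 (X^u Y), so II-1 is X^U X^u.
Their cross gives offspring ratios 1/2 X^U X^U : 1/2 X^U X^u. Conditioning on III-1 being clear, P(X^U X^u) = 1/2 / 1 = 1/2 before taking III-1's own offspring into account.
III-2 is affected, so III-2 is X^u Y.
Now use III-1's offspring. Probability of each recorded status — clear son IV-1: 1/2 if III-1 is X^U X^u, 1 if X^U X^U; clear son IV-2: 1/2 if III-1 is X^U X^u, 1 if X^U X^U.
Bayes: P(X^U X^u) = 1/2·1/4 / (1/2·1/4 + 1/2·1) = 1/5.

1/5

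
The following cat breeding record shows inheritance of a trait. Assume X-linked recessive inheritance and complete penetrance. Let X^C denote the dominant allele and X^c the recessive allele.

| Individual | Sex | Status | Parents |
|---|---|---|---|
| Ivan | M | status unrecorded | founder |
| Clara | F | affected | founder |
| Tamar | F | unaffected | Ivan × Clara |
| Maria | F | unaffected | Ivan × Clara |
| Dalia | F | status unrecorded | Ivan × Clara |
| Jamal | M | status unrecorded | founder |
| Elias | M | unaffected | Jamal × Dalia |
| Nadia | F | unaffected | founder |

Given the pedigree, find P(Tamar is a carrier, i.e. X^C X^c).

1

Tamar is unaffected so carries C and received c from Clara (X^c X^c), so Tamar is X^C X^c, giving P(X^C X^c) = 1.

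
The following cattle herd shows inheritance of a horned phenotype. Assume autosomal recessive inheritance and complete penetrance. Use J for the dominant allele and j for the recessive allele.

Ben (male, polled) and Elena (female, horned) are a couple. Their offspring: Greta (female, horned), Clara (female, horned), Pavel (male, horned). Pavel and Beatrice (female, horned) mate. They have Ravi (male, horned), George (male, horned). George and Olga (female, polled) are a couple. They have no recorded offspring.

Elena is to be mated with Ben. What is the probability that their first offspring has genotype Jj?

Elena is horned, so Elena is jj.
Ben is polled so carries J and passed j to Greta (jj), so Ben is Jj.
The cross gives 1/2 Jj : 1/2 jj, so P(offspring has genotype Jj) = 1/2.

1/2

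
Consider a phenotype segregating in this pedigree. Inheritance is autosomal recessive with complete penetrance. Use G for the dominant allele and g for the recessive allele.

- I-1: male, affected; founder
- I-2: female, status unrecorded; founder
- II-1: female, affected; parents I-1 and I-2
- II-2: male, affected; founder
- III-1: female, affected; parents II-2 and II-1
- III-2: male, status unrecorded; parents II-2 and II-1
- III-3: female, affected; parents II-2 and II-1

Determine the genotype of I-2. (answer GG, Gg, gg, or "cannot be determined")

cannot be determined

I-2's phenotype is unrecorded, and no parent or child forces a single allele at both positions; consistent genotype assignments exist with I-2 as Gg or gg.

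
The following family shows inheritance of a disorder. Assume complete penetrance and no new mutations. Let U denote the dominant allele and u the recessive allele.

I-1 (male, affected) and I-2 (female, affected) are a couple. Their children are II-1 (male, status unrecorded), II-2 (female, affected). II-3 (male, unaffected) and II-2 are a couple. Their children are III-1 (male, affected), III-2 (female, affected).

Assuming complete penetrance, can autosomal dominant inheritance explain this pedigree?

Yes

A consistent assignment under autosomal dominant exists: I-1 UU, I-2 UU, II-1 UU, II-2 UU, II-3 uu, III-1 Uu, III-2 Uu.
In this assignment every recorded phenotype matches its genotype and every non-founder's genotype is obtainable from its parents' genotypes, so the pedigree is consistent.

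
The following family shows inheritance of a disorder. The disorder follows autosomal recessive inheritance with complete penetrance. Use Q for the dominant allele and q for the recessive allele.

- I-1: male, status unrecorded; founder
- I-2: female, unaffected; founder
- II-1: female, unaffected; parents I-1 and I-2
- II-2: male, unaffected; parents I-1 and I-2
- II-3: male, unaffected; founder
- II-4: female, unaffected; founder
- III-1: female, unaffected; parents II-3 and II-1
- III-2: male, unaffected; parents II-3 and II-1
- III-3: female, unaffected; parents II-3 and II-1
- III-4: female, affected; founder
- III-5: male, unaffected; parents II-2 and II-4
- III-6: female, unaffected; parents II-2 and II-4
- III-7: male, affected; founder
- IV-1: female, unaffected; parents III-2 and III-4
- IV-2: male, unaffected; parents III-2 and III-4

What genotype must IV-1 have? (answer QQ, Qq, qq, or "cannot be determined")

From phenotype alone, IV-1 is QQ or Qq.
IV-1 is unaffected so carries Q and received q from III-4 (qq), so IV-1 is Qq.

Qq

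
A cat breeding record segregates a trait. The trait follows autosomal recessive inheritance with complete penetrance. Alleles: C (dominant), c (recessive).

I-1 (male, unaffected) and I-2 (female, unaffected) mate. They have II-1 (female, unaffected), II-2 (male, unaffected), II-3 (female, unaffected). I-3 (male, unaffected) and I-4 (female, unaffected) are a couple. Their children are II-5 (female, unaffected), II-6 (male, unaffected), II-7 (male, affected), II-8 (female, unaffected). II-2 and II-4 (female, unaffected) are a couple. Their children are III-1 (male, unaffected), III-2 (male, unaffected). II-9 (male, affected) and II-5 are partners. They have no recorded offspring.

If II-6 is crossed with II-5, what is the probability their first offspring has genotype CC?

I-3 is unaffected so carries C and passed c to II-7 (cc), so I-3 is Cc.
I-4 is unaffected so carries C and passed c to II-7 (cc), so I-4 is Cc.
II-6 is an unaffected offspring of I-3 (Cc) × I-4 (Cc), whose cross gives 1/4 CC : 1/2 Cc : 1/4 cc; conditioning on being unaffected, II-6 is CC with probability 1/3, Cc with probability 2/3.
II-5 is an unaffected offspring of I-3 (Cc) × I-4 (Cc), whose cross gives 1/4 CC : 1/2 Cc : 1/4 cc; conditioning on being unaffected, II-5 is CC with probability 1/3, Cc with probability 2/3.
Summing over parental genotype combinations, P(offspring has genotype CC) = 1/9·1 + 2/9·1/2 + 2/9·1/2 + 4/9·1/4 = 4/9.

4/9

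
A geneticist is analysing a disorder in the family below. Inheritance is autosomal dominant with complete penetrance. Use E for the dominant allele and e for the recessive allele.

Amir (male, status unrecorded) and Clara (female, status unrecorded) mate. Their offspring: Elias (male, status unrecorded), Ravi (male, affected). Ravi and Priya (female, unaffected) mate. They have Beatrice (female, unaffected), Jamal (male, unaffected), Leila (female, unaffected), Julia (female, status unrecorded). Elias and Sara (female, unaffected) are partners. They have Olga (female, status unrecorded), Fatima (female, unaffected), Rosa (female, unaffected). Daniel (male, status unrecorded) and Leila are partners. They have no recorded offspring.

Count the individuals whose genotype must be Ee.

Obligate heterozygotes: Ravi is affected so carries E and passed e to Beatrice (ee), so Ravi is Ee.
Every other individual is either homozygous by phenotype or has at least one consistent homozygous assignment, so the count is 1.

1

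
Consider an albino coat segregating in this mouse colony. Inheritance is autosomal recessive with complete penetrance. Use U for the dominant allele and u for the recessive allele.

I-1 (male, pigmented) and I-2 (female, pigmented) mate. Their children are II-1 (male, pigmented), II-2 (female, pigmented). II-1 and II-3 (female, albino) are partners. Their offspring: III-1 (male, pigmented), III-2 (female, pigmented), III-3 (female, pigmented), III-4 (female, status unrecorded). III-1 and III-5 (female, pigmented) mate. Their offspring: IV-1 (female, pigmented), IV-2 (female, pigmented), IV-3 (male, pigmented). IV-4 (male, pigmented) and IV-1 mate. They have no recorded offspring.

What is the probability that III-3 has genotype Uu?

1

III-3 is pigmented so carries U and received u from II-3 (uu), so III-3 is Uu, giving P(Uu) = 1.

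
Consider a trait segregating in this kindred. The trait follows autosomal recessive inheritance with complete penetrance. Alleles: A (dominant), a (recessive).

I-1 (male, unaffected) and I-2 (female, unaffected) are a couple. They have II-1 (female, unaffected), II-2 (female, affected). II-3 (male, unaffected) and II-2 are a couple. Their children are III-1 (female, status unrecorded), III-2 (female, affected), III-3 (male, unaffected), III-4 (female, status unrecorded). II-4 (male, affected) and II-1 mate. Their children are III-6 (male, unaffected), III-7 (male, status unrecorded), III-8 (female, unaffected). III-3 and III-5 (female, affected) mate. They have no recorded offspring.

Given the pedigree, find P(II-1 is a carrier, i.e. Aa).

1/3

I-1 is unaffected so carries A and passed a to II-2 (aa), so I-1 is Aa.
I-2 is unaffected so carries A and passed a to II-2 (aa), so I-2 is Aa.
Their cross gives offspring ratios 1/4 AA : 1/2 Aa : 1/4 aa. Conditioning on II-1 being unaffected, P(Aa) = 1/2 / 3/4 = 2/3 before taking II-1's own offspring into account.
II-4 is affected, so II-4 is aa.
Now use II-1's offspring. Probability of each recorded status — unaffected son III-6: 1/2 if II-1 is Aa, 1 if AA; unaffected daughter III-8: 1/2 if II-1 is Aa, 1 if AA. (III-7: equally likely either way, so uninformative.)
Bayes: P(Aa) = 2/3·1/4 / (2/3·1/4 + 1/3·1) = 1/3.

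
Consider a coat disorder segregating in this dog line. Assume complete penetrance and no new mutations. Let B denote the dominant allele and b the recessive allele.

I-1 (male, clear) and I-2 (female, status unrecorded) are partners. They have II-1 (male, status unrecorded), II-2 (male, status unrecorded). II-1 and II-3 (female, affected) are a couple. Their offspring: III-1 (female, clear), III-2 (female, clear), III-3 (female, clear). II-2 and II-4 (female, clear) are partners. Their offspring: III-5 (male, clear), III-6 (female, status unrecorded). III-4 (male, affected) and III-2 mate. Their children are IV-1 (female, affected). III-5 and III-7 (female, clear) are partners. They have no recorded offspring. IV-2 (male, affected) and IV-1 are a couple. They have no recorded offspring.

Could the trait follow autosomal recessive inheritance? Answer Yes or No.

Yes

A consistent assignment under autosomal recessive exists: I-1 BB, I-2 BB, II-1 BB, II-2 BB, II-3 bb, II-4 BB, III-1 Bb, III-2 Bb, III-3 Bb, III-4 bb, III-5 BB, III-6 BB, III-7 BB, IV-1 bb, IV-2 bb.
In this assignment every recorded phenotype matches its genotype and every non-founder's genotype is obtainable from its parents' genotypes, so the pedigree is consistent.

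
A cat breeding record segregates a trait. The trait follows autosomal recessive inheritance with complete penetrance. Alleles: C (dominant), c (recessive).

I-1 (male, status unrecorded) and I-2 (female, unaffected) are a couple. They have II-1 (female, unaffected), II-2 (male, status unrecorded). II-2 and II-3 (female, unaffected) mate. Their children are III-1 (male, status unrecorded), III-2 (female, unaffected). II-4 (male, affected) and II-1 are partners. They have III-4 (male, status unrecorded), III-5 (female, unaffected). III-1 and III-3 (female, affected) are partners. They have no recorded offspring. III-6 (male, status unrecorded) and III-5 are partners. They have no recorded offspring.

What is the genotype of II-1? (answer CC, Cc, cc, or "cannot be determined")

cannot be determined

II-1's phenotype allows CC or Cc, and no parent or child forces a single allele at both positions; consistent genotype assignments exist with II-1 as CC or Cc.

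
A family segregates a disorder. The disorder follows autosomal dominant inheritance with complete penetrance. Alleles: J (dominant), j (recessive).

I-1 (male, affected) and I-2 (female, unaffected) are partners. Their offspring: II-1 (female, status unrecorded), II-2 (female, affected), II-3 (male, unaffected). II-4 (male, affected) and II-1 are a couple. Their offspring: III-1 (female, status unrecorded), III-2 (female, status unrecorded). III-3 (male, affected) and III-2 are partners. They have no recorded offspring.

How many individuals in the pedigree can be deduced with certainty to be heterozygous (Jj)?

Obligate heterozygotes: I-1 is affected so carries J and passed j to II-3 (jj), so I-1 is Jj; II-2 is affected so carries J and received j from I-2 (jj), so II-2 is Jj.
Every other individual is either homozygous by phenotype or has at least one consistent homozygous assignment, so the count is 2.

2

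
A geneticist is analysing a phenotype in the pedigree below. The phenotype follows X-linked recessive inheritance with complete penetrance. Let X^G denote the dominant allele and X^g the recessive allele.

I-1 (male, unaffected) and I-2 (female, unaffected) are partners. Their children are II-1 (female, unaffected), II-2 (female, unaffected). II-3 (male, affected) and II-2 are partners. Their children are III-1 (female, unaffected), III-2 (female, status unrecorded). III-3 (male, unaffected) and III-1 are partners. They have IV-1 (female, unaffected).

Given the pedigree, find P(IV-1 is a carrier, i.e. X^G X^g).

1/2

III-3 is unaffected, so III-3 is X^G Y.
III-1 is unaffected so carries G and received g from II-3 (X^g Y), so III-1 is X^G X^g.
Their cross gives offspring ratios 1/2 X^G X^G : 1/2 X^G X^g. Conditioning on IV-1 being unaffected, P(X^G X^g) = 1/2 / 1 = 1/2.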